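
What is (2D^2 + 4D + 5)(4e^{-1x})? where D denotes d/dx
12 e^{- x}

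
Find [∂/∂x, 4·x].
4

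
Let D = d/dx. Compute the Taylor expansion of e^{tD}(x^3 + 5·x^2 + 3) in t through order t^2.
t^{2} \left(3 x + 5\right) + t x \left(3 x + 10\right) + x^{3} + 5 x^{2} + 3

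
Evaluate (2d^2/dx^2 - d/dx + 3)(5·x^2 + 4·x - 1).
15 x^{2} + 2 x + 13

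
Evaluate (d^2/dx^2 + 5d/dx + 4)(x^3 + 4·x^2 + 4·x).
4 x^{3} + 31 x^{2} + 62 x + 28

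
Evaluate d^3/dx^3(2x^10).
1440 x^{7}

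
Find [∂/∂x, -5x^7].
- 35 x^{6}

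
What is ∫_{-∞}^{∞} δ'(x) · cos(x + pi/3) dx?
\frac{\sqrt{3}}{2}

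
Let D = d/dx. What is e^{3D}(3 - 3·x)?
- 3 x - 6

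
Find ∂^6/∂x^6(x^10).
151200 x^{4}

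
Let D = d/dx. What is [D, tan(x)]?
\frac{1}{\cos^{2}{\left(x \right)}}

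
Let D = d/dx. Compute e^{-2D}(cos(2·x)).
\cos{\left(2 x - 4 \right)}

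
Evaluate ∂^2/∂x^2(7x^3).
42 x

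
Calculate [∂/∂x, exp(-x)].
- e^{- x}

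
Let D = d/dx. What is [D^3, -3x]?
-9D^{2}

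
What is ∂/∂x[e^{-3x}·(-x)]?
\left(3 x - 1\right) e^{- 3 x}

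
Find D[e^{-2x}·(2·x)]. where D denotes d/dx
2 \left(1 - 2 x\right) e^{- 2 x}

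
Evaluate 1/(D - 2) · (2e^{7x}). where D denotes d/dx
\frac{2 e^{7 x}}{5}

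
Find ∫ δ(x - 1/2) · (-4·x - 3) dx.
-5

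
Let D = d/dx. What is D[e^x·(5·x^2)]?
5 x \left(x + 2\right) e^{x}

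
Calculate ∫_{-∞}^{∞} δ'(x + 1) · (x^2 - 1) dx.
2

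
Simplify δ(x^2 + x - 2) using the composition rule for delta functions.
\frac{\delta(x - 1) + \delta(x + 2)}{3}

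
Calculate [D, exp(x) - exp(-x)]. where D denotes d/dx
2 \cosh{\left(x \right)}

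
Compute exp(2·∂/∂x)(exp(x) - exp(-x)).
2 \sinh{\left(x + 2 \right)}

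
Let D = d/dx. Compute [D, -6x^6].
- 36 x^{5}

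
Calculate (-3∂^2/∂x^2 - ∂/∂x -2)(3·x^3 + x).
- 6 x^{3} - 9 x^{2} - 56 x - 1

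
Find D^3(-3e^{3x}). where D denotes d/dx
- 81 e^{3 x}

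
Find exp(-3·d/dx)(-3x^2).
- 3 x^{2} + 18 x - 27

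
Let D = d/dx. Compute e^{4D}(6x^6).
6 x^{6} + 144 x^{5} + 1440 x^{4} + 7680 x^{3} + 23040 x^{2} + 36864 x + 24576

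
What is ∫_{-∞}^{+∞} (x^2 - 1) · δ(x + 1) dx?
0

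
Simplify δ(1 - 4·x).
\frac{\delta(x - 1/4)}{4}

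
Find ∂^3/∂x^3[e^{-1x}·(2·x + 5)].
\left(1 - 2 x\right) e^{- x}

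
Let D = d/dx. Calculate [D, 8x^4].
32 x^{3}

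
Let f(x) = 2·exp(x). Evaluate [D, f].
2 e^{x}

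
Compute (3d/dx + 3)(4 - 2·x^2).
- 6 x^{2} - 12 x + 12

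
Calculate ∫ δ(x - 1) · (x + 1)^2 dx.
4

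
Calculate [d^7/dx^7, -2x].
-14\frac{d^{6}}{dx^{6}}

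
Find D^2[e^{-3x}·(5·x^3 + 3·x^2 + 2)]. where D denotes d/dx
3 \left(15 x^{3} - 21 x^{2} - 2 x + 8\right) e^{- 3 x}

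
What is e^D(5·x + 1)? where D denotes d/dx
5 x + 6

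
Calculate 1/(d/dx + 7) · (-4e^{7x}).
- \frac{2 e^{7 x}}{7}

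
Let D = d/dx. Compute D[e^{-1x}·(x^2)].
x \left(2 - x\right) e^{- x}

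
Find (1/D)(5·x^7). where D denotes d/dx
\frac{5 x^{8}}{8}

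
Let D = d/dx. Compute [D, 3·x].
3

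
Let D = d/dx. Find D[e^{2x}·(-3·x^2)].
6 x \left(- x - 1\right) e^{2 x}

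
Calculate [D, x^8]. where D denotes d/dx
8 x^{7}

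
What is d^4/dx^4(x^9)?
3024 x^{5}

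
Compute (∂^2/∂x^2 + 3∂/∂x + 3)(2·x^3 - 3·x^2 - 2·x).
6 x^{3} + 9 x^{2} - 12 x - 12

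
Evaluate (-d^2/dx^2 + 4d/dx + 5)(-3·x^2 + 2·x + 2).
- 15 x^{2} - 14 x + 24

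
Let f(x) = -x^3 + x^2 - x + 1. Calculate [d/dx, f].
- 3 x^{2} + 2 x - 1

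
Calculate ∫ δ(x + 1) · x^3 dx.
-1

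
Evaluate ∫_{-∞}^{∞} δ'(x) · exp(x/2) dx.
- \frac{1}{2}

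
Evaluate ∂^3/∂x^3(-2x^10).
- 1440 x^{7}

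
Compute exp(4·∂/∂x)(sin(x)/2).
\frac{\sin{\left(x + 4 \right)}}{2}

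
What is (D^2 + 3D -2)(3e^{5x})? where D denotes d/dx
114 e^{5 x}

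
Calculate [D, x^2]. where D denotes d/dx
2 x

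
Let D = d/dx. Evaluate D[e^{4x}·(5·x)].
\left(20 x + 5\right) e^{4 x}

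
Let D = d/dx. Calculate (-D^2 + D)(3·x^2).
6 x - 6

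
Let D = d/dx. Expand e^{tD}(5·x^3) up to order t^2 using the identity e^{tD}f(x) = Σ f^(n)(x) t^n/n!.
5 x \left(3 t^{2} + 3 t x + x^{2}\right)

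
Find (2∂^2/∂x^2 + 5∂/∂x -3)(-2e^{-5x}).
- 44 e^{- 5 x}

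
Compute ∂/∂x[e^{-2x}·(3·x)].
3 \left(1 - 2 x\right) e^{- 2 x}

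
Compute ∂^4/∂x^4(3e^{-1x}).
3 e^{- x}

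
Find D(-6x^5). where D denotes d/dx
- 30 x^{4}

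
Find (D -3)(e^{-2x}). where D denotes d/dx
- 5 e^{- 2 x}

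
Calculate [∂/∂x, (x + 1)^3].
3 \left(x + 1\right)^{2}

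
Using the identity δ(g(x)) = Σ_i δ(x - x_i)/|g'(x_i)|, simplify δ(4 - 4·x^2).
\frac{\delta(x - 1) + \delta(x + 1)}{8}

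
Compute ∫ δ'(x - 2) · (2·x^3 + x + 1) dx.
-25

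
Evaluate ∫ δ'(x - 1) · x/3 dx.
- \frac{1}{3}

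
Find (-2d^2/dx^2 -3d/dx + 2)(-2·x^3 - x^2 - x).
- 4 x^{3} + 16 x^{2} + 28 x + 7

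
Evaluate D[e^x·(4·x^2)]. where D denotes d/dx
4 x \left(x + 2\right) e^{x}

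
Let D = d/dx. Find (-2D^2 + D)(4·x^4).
16 x^{2} \left(x - 6\right)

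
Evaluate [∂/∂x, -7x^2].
- 14 x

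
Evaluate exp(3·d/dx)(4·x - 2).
4 x + 10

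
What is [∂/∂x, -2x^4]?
- 8 x^{3}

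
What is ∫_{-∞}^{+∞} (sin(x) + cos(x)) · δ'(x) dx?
-1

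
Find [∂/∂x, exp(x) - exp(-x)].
2 \cosh{\left(x \right)}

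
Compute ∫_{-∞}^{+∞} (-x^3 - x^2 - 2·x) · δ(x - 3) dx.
-42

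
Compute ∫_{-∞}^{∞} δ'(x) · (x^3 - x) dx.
1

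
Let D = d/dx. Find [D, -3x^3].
- 9 x^{2}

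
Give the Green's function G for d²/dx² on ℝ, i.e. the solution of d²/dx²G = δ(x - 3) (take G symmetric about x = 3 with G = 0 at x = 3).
\frac{|x - 3|}{2}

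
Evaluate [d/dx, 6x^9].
54 x^{8}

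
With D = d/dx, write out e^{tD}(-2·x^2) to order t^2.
- 2 t^{2} - 4 t x - 2 x^{2}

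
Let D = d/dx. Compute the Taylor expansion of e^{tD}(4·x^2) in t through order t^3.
4 t^{2} + 8 t x + 4 x^{2}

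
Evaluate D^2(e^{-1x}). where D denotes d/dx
e^{- x}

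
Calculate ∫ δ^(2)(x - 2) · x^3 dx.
12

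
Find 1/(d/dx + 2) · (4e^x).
\frac{4 e^{x}}{3}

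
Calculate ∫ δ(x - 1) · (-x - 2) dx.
-3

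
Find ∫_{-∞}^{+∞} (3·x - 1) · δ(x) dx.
-1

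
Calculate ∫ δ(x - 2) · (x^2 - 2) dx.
2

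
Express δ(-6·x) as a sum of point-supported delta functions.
\frac{\delta(x)}{6}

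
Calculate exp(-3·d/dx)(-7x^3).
- 7 x^{3} + 63 x^{2} - 189 x + 189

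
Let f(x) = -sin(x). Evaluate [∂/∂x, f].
- \cos{\left(x \right)}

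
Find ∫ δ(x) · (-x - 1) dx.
-1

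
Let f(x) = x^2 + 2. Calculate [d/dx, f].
2 x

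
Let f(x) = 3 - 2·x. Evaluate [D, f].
-2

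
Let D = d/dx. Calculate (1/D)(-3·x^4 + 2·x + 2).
- \frac{3 x^{5}}{5} + x^{2} + 2 x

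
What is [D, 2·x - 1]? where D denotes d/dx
2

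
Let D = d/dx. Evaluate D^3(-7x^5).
- 420 x^{2}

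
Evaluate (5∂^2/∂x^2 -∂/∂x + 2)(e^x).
6 e^{x}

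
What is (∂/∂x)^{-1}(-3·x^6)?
- \frac{3 x^{7}}{7}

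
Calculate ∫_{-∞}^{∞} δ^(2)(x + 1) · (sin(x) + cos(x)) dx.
- \cos{\left(1 \right)} + \sin{\left(1 \right)}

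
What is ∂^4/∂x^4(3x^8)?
5040 x^{4}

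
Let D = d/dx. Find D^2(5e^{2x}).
20 e^{2 x}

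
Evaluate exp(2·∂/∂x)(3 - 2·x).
- 2 x - 1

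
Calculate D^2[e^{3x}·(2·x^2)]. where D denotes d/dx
\left(18 x^{2} + 24 x + 4\right) e^{3 x}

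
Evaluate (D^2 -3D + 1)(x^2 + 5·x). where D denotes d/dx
x^{2} - x - 13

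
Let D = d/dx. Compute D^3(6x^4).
144 x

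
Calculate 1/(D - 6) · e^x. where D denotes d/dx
- \frac{e^{x}}{5}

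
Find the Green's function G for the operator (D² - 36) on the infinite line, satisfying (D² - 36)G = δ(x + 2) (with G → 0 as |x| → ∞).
-\frac{e^{-6|x + 2|}}{12}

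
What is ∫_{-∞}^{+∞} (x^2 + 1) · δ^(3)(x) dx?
0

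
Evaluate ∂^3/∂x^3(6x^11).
5940 x^{8}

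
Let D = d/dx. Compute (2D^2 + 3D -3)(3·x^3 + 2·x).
- 9 x^{3} + 27 x^{2} + 30 x + 6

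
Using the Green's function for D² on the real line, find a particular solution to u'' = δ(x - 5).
\frac{|x - 5|}{2}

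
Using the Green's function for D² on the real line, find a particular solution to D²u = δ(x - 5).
\frac{|x - 5|}{2}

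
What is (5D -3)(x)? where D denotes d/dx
5 - 3 x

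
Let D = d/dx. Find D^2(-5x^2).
-10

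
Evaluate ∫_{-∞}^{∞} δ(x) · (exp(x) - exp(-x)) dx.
0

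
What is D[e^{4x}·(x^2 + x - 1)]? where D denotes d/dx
\left(4 x^{2} + 6 x - 3\right) e^{4 x}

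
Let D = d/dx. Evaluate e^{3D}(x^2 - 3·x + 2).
x^{2} + 3 x + 2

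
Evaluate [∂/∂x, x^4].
4 x^{3}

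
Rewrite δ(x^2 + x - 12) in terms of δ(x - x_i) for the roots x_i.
\frac{\delta(x - 3) + \delta(x + 4)}{7}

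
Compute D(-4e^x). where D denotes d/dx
- 4 e^{x}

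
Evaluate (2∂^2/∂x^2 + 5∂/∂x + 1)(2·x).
2 x + 10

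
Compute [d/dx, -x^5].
- 5 x^{4}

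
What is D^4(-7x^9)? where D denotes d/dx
- 21168 x^{5}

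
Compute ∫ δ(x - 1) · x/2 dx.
\frac{1}{2}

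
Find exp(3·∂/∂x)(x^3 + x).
x^{3} + 9 x^{2} + 28 x + 30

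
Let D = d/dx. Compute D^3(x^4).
24 x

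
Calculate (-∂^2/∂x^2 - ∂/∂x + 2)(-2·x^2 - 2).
4 x \left(1 - x\right)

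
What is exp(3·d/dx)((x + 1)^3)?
x^{3} + 12 x^{2} + 48 x + 64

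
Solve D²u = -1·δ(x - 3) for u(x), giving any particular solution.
-\frac{|x - 3|}{2}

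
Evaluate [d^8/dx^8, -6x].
-48\frac{d^{7}}{dx^{7}}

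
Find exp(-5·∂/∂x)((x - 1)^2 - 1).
x^{2} - 12 x + 35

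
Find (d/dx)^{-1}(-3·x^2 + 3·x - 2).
- x^{3} + \frac{3 x^{2}}{2} - 2 x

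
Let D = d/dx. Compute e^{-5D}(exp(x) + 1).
e^{x - 5} + 1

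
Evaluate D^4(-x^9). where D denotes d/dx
- 3024 x^{5}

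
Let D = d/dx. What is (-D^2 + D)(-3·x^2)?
6 - 6 x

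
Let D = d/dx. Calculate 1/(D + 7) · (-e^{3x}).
- \frac{e^{3 x}}{10}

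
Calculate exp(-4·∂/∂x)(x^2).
x^{2} - 8 x + 16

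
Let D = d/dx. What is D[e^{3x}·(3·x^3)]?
9 x^{2} \left(x + 1\right) e^{3 x}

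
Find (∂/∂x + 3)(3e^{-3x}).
0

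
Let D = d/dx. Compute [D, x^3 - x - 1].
3 x^{2} - 1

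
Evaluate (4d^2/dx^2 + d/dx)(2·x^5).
10 x^{3} \left(x + 16\right)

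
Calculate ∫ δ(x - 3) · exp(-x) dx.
e^{-3}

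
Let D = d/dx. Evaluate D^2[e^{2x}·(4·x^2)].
\left(16 x^{2} + 32 x + 8\right) e^{2 x}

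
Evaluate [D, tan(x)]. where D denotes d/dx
\frac{1}{\cos^{2}{\left(x \right)}}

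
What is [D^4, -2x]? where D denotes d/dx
-8D^{3}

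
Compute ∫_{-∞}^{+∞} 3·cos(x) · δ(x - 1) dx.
3 \cos{\left(1 \right)}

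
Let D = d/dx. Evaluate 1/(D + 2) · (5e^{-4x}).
- \frac{5 e^{- 4 x}}{2}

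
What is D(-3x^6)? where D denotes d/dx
- 18 x^{5}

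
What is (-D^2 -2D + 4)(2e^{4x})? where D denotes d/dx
- 40 e^{4 x}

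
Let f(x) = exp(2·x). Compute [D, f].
2 e^{2 x}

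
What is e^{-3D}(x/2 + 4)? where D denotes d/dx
\frac{x}{2} + \frac{5}{2}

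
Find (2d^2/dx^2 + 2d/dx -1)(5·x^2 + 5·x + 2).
- 5 x^{2} + 15 x + 28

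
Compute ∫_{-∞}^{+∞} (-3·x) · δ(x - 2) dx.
-6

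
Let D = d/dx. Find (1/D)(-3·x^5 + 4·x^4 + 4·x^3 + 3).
- \frac{x^{6}}{2} + \frac{4 x^{5}}{5} + x^{4} + 3 x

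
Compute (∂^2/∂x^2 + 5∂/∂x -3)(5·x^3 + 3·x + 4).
- 15 x^{3} + 75 x^{2} + 21 x + 3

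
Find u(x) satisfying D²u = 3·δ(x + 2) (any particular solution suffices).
\frac{3|x + 2|}{2}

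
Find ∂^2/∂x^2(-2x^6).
- 60 x^{4}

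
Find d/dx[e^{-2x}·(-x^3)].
x^{2} \left(2 x - 3\right) e^{- 2 x}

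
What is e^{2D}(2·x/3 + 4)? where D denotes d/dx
\frac{2 x}{3} + \frac{16}{3}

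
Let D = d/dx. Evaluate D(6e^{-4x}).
- 24 e^{- 4 x}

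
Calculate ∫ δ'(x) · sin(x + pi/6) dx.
- \frac{\sqrt{3}}{2}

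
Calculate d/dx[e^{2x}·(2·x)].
\left(4 x + 2\right) e^{2 x}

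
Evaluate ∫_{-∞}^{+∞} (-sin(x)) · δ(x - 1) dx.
- \sin{\left(1 \right)}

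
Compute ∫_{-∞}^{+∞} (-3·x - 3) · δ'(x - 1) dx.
3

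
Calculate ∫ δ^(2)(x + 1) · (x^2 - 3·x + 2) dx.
2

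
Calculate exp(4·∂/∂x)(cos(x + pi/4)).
\cos{\left(x + \frac{\pi}{4} + 4 \right)}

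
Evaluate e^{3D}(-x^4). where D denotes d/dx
- x^{4} - 12 x^{3} - 54 x^{2} - 108 x - 81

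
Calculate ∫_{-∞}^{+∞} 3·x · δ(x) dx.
0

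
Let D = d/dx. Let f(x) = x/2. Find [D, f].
\frac{1}{2}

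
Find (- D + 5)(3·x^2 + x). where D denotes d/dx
15 x^{2} - x - 1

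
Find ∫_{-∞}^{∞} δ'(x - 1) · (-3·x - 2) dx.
3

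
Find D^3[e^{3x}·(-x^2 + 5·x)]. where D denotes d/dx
\left(- 27 x^{2} + 81 x + 117\right) e^{3 x}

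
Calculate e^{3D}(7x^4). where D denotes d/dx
7 x^{4} + 84 x^{3} + 378 x^{2} + 756 x + 567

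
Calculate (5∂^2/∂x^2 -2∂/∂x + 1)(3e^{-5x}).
408 e^{- 5 x}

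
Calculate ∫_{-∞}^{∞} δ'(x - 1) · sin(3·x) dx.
- 3 \cos{\left(3 \right)}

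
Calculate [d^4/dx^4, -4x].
-16\frac{d^{3}}{dx^{3}}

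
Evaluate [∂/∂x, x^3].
3 x^{2}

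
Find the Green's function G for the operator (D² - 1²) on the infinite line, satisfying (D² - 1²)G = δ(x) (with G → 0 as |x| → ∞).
-\frac{e^{-|x|}}{2}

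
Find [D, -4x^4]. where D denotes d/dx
- 16 x^{3}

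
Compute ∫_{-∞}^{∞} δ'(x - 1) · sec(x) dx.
- \tan{\left(1 \right)} \sec{\left(1 \right)}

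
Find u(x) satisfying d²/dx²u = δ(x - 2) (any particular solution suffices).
\frac{|x - 2|}{2}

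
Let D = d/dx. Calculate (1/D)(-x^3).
- \frac{x^{4}}{4}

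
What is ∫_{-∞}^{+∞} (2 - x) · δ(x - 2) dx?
0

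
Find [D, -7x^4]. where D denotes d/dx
- 28 x^{3}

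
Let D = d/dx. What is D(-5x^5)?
- 25 x^{4}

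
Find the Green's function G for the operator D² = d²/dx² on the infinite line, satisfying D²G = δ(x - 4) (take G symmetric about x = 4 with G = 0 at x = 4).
\frac{|x - 4|}{2}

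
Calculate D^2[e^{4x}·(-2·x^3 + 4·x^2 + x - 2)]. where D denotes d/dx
\left(- 32 x^{3} + 16 x^{2} + 68 x - 16\right) e^{4 x}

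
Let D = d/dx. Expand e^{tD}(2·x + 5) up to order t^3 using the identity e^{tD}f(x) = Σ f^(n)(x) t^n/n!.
2 t + 2 x + 5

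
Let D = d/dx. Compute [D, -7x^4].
- 28 x^{3}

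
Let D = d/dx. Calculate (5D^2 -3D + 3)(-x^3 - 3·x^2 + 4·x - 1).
- 3 x^{3} - 45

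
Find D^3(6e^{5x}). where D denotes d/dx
750 e^{5 x}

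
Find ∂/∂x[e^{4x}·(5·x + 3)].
\left(20 x + 17\right) e^{4 x}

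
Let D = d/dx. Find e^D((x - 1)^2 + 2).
x^{2} + 2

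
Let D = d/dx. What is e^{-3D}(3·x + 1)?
3 x - 8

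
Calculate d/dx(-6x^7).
- 42 x^{6}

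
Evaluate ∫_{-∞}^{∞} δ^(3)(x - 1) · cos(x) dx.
- \sin{\left(1 \right)}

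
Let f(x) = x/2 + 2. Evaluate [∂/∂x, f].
\frac{1}{2}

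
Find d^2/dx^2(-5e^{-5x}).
- 125 e^{- 5 x}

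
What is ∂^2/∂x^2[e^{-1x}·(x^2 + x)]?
x \left(x - 3\right) e^{- x}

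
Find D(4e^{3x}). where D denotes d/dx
12 e^{3 x}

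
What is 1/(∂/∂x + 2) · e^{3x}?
\frac{e^{3 x}}{5}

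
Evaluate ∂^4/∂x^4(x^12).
11880 x^{8}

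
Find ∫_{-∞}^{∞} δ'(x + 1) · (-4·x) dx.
4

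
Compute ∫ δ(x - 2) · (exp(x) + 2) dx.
2 + e^{2}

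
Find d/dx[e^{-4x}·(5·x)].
5 \left(1 - 4 x\right) e^{- 4 x}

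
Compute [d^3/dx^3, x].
3\frac{d^{2}}{dx^{2}}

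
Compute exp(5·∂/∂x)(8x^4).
8 x^{4} + 160 x^{3} + 1200 x^{2} + 4000 x + 5000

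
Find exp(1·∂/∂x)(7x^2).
7 x^{2} + 14 x + 7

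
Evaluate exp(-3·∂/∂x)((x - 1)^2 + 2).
x^{2} - 8 x + 18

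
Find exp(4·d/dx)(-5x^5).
- 5 x^{5} - 100 x^{4} - 800 x^{3} - 3200 x^{2} - 6400 x - 5120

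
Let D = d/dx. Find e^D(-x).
- x - 1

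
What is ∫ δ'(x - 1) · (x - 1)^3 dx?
0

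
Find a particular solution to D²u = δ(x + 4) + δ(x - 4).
\frac{|x + 4|}{2} + \frac{|x - 4|}{2}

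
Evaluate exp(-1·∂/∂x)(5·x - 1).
5 x - 6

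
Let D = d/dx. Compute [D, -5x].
-5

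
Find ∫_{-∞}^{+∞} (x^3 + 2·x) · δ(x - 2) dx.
12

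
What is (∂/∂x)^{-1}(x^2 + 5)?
\frac{x^{3}}{3} + 5 x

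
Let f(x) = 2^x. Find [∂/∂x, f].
2^{x} \log{\left(2 \right)}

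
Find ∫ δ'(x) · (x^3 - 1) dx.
0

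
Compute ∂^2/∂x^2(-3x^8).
- 168 x^{6}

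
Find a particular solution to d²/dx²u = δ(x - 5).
\frac{|x - 5|}{2}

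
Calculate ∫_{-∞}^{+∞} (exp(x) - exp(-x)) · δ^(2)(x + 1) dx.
- 2 \sinh{\left(1 \right)}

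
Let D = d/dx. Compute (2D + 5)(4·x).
20 x + 8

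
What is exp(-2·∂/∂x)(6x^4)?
6 x^{4} - 48 x^{3} + 144 x^{2} - 192 x + 96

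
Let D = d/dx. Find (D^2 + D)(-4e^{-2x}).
- 8 e^{- 2 x}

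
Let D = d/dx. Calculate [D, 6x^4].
24 x^{3}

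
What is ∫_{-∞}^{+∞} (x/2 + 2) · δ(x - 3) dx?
\frac{7}{2}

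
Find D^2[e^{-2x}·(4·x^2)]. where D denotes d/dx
8 \left(2 x^{2} - 4 x + 1\right) e^{- 2 x}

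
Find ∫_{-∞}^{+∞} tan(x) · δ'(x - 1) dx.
- \tan^{2}{\left(1 \right)} - 1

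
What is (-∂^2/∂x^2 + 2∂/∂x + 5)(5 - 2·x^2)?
- 10 x^{2} - 8 x + 29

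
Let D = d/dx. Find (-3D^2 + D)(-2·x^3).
6 x \left(6 - x\right)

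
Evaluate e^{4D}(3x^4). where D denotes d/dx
3 x^{4} + 48 x^{3} + 288 x^{2} + 768 x + 768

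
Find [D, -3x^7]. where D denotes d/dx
- 21 x^{6}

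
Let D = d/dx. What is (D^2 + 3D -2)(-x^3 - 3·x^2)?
2 x^{3} - 3 x^{2} - 24 x - 6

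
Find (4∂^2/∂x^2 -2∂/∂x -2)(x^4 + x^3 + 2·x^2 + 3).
- 2 x^{4} - 10 x^{3} + 38 x^{2} + 16 x + 10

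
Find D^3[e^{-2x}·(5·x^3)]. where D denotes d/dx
10 \left(- 4 x^{3} + 18 x^{2} - 18 x + 3\right) e^{- 2 x}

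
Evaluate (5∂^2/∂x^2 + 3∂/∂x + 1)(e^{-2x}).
15 e^{- 2 x}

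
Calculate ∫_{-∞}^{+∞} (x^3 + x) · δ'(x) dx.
-1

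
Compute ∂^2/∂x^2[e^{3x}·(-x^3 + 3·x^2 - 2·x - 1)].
\left(- 9 x^{3} + 9 x^{2} + 12 x - 15\right) e^{3 x}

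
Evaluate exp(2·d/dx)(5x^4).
5 x^{4} + 40 x^{3} + 120 x^{2} + 160 x + 80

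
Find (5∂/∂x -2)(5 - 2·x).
4 x - 20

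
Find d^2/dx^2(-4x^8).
- 224 x^{6}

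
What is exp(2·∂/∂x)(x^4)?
x^{4} + 8 x^{3} + 24 x^{2} + 32 x + 16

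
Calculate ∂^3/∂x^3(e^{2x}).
8 e^{2 x}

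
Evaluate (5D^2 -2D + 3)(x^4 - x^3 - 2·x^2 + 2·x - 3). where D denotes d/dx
3 x^{4} - 11 x^{3} + 60 x^{2} - 16 x - 33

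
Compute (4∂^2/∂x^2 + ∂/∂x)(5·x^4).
20 x^{2} \left(x + 12\right)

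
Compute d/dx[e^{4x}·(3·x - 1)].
\left(12 x - 1\right) e^{4 x}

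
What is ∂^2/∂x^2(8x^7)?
336 x^{5}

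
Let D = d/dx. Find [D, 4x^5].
20 x^{4}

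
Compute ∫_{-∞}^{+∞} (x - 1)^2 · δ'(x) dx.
2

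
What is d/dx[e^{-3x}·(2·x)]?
2 \left(1 - 3 x\right) e^{- 3 x}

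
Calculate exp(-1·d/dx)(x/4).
\frac{x}{4} - \frac{1}{4}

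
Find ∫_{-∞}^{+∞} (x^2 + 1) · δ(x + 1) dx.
2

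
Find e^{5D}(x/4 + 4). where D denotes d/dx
\frac{x}{4} + \frac{21}{4}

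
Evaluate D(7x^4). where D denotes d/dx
28 x^{3}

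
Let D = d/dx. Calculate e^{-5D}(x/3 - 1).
\frac{x}{3} - \frac{8}{3}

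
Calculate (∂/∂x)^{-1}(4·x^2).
\frac{4 x^{3}}{3}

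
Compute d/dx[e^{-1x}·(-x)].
\left(x - 1\right) e^{- x}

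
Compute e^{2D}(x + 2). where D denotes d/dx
x + 4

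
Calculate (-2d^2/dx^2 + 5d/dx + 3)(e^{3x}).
0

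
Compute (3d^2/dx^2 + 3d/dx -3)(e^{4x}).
57 e^{4 x}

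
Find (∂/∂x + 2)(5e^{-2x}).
0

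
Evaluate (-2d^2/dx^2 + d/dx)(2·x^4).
8 x^{2} \left(x - 6\right)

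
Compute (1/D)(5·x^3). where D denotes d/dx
\frac{5 x^{4}}{4}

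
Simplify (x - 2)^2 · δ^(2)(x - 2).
2\delta(x - 2)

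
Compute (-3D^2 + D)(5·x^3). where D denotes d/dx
15 x \left(x - 6\right)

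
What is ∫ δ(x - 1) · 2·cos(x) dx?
2 \cos{\left(1 \right)}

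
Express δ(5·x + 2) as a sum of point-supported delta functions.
\frac{\delta(x + 2/5)}{5}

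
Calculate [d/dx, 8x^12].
96 x^{11}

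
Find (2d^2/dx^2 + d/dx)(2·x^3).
6 x \left(x + 4\right)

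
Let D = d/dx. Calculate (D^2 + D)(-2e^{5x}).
- 60 e^{5 x}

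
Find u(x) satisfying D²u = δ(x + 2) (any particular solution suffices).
\frac{|x + 2|}{2}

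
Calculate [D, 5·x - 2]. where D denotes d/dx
5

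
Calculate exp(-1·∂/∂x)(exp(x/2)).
e^{\frac{x}{2} - \frac{1}{2}}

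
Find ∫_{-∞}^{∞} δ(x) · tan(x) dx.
0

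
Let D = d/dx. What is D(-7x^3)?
- 21 x^{2}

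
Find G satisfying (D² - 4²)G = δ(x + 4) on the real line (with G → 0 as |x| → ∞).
-\frac{e^{-4|x + 4|}}{8}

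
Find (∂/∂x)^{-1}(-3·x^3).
- \frac{3 x^{4}}{4}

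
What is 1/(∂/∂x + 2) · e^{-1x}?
e^{- x}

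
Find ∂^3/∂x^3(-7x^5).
- 420 x^{2}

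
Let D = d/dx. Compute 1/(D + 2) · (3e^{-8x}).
- \frac{e^{- 8 x}}{2}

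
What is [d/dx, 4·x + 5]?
4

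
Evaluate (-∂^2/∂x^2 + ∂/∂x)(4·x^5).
20 x^{3} \left(x - 4\right)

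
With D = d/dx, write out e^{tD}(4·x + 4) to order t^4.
4 t + 4 x + 4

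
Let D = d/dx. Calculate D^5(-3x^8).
- 20160 x^{3}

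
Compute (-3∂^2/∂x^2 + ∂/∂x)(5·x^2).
10 x - 30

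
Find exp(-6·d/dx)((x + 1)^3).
x^{3} - 15 x^{2} + 75 x - 125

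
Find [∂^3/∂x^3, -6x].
-18\frac{d^{2}}{dx^{2}}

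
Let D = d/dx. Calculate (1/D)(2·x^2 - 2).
\frac{2 x^{3}}{3} - 2 x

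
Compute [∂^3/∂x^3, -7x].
-21\frac{d^{2}}{dx^{2}}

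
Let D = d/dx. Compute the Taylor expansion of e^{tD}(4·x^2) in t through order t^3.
4 t^{2} + 8 t x + 4 x^{2}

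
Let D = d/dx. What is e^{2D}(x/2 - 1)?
\frac{x}{2}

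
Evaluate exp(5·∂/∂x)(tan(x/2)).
\tan{\left(\frac{x}{2} + \frac{5}{2} \right)}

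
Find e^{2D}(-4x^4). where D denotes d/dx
- 4 x^{4} - 32 x^{3} - 96 x^{2} - 128 x - 64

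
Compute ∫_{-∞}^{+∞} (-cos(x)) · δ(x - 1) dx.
- \cos{\left(1 \right)}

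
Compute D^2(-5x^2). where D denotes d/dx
-10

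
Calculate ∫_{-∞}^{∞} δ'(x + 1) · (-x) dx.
1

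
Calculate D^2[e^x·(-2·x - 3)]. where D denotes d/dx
\left(- 2 x - 7\right) e^{x}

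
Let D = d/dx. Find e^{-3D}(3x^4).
3 x^{4} - 36 x^{3} + 162 x^{2} - 324 x + 243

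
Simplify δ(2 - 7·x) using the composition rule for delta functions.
\frac{\delta(x - 2/7)}{7}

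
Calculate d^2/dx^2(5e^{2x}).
20 e^{2 x}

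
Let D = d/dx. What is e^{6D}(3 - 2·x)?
- 2 x - 9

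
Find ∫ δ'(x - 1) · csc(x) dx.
\cot{\left(1 \right)} \csc{\left(1 \right)}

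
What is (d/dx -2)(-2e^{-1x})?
6 e^{- x}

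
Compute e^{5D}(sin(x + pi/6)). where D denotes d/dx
\sin{\left(x + \frac{\pi}{6} + 5 \right)}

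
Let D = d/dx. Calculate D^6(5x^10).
756000 x^{4}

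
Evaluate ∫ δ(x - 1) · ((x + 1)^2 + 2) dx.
6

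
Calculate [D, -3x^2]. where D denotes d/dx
- 6 x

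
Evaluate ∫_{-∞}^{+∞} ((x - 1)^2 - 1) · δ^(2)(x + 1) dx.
2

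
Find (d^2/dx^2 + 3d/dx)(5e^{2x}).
50 e^{2 x}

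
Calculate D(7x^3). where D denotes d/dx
21 x^{2}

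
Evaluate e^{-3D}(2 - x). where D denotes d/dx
5 - x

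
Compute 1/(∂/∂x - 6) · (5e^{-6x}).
- \frac{5 e^{- 6 x}}{12}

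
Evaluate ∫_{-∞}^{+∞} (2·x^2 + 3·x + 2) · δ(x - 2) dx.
16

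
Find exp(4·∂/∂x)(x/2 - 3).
\frac{x}{2} - 1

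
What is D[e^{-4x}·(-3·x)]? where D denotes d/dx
3 \left(4 x - 1\right) e^{- 4 x}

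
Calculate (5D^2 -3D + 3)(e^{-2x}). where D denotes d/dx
29 e^{- 2 x}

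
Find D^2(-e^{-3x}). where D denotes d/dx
- 9 e^{- 3 x}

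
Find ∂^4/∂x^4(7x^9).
21168 x^{5}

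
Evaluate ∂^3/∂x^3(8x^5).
480 x^{2}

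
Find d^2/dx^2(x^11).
110 x^{9}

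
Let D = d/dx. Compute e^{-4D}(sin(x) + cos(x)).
\sqrt{2} \cos{\left(- x + \frac{\pi}{4} + 4 \right)}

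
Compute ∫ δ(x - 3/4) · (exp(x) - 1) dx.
-1 + e^{\frac{3}{4}}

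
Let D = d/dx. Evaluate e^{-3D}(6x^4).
6 x^{4} - 72 x^{3} + 324 x^{2} - 648 x + 486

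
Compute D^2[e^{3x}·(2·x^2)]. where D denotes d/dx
\left(18 x^{2} + 24 x + 4\right) e^{3 x}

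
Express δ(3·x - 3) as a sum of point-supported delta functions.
\frac{\delta(x - 1)}{3}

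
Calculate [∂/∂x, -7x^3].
- 21 x^{2}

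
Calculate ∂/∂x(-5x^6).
- 30 x^{5}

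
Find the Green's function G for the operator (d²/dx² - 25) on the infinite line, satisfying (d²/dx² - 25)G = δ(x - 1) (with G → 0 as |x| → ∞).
-\frac{e^{-5|x - 1|}}{10}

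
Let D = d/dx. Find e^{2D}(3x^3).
3 x^{3} + 18 x^{2} + 36 x + 24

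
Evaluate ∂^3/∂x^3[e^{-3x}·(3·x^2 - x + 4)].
27 \left(- 3 x^{2} + 7 x - 7\right) e^{- 3 x}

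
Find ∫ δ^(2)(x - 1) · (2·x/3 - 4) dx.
0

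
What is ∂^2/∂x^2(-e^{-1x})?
- e^{- x}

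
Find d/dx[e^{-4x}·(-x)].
\left(4 x - 1\right) e^{- 4 x}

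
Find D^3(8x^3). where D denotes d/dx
48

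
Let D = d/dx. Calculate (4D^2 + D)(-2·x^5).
10 x^{3} \left(- x - 16\right)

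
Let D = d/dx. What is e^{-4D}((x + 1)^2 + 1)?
x^{2} - 6 x + 10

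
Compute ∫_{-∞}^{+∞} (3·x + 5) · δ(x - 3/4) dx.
\frac{29}{4}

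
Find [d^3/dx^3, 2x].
6\frac{d^{2}}{dx^{2}}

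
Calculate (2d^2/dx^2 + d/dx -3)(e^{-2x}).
3 e^{- 2 x}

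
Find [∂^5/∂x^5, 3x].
15\frac{d^{4}}{dx^{4}}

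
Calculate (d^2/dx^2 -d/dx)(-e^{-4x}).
- 20 e^{- 4 x}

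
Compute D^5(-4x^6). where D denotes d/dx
- 2880 x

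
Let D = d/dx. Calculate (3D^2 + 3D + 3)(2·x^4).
6 x^{2} \left(x^{2} + 4 x + 12\right)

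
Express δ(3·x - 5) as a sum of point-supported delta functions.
\frac{\delta(x - 5/3)}{3}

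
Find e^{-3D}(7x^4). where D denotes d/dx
7 x^{4} - 84 x^{3} + 378 x^{2} - 756 x + 567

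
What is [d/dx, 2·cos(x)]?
- 2 \sin{\left(x \right)}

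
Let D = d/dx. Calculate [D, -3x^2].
- 6 x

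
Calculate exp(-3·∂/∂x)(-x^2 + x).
- x^{2} + 7 x - 12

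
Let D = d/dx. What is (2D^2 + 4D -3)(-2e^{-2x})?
6 e^{- 2 x}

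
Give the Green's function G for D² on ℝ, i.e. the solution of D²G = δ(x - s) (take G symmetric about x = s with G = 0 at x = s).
\frac{|x - s|}{2}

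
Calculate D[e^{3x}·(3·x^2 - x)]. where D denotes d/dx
\left(9 x^{2} + 3 x - 1\right) e^{3 x}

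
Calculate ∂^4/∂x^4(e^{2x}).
16 e^{2 x}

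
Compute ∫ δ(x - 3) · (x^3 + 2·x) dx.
33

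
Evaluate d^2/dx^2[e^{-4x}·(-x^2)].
2 \left(- 8 x^{2} + 8 x - 1\right) e^{- 4 x}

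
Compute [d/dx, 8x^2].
16 x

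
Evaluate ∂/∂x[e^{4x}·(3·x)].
\left(12 x + 3\right) e^{4 x}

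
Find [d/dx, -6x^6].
- 36 x^{5}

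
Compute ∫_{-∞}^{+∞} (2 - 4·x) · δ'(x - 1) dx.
4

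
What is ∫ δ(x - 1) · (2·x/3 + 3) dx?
\frac{11}{3}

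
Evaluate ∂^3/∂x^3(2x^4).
48 x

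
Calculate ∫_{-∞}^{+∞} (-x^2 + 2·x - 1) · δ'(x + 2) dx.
-6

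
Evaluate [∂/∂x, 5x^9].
45 x^{8}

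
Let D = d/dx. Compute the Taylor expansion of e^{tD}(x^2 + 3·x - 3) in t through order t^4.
t^{2} + t \left(2 x + 3\right) + x^{2} + 3 x - 3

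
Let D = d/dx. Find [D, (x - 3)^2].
2 x - 6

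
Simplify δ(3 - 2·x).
\frac{\delta(x - 3/2)}{2}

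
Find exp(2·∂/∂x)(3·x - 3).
3 x + 3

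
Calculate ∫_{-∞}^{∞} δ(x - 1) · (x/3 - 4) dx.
- \frac{11}{3}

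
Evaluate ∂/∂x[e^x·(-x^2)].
x \left(- x - 2\right) e^{x}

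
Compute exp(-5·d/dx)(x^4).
x^{4} - 20 x^{3} + 150 x^{2} - 500 x + 625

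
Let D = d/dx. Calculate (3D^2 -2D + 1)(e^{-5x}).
86 e^{- 5 x}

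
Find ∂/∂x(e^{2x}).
2 e^{2 x}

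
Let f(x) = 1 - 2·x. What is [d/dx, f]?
-2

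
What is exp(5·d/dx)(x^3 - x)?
x^{3} + 15 x^{2} + 74 x + 120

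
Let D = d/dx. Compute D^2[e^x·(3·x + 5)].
\left(3 x + 11\right) e^{x}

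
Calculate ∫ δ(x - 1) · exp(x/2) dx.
e^{\frac{1}{2}}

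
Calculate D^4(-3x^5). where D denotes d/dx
- 360 x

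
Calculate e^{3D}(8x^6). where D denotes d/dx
8 x^{6} + 144 x^{5} + 1080 x^{4} + 4320 x^{3} + 9720 x^{2} + 11664 x + 5832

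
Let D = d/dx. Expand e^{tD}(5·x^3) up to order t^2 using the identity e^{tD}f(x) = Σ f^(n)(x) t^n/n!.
5 x \left(3 t^{2} + 3 t x + x^{2}\right)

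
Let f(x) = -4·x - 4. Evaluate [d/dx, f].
-4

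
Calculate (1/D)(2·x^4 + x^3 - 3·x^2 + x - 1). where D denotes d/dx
\frac{2 x^{5}}{5} + \frac{x^{4}}{4} - x^{3} + \frac{x^{2}}{2} - x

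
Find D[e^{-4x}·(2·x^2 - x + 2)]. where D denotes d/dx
\left(- 8 x^{2} + 8 x - 9\right) e^{- 4 x}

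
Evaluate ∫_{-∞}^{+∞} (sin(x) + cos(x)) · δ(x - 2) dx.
\cos{\left(2 \right)} + \sin{\left(2 \right)}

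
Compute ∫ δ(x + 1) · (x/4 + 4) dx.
\frac{15}{4}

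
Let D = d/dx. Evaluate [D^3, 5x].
15D^{2}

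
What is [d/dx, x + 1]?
1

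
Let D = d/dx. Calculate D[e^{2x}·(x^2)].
2 x \left(x + 1\right) e^{2 x}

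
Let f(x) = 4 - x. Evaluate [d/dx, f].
-1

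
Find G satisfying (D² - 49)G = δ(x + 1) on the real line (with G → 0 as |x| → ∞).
-\frac{e^{-7|x + 1|}}{14}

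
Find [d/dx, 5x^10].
50 x^{9}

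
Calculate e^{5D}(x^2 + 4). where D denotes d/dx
x^{2} + 10 x + 29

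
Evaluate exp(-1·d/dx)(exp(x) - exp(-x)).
- e^{1 - x} + e^{x - 1}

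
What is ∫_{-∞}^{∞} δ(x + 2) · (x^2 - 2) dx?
2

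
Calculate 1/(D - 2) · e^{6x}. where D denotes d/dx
\frac{e^{6 x}}{4}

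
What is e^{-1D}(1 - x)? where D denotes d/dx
2 - x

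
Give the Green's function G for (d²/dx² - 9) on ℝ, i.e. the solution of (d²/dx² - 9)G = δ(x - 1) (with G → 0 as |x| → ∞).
-\frac{e^{-3|x - 1|}}{6}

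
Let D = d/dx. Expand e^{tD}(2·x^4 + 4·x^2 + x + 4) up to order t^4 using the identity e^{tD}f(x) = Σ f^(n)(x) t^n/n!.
2 t^{4} + 8 t^{3} x + t^{2} \left(12 x^{2} + 4\right) + t \left(8 x^{3} + 8 x + 1\right) + 2 x^{4} + 4 x^{2} + x + 4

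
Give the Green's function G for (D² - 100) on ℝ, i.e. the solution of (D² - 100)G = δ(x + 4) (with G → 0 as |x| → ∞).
-\frac{e^{-10|x + 4|}}{20}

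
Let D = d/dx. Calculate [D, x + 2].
1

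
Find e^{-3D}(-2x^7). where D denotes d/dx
- 2 x^{7} + 42 x^{6} - 378 x^{5} + 1890 x^{4} - 5670 x^{3} + 10206 x^{2} - 10206 x + 4374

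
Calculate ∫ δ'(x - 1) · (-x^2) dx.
2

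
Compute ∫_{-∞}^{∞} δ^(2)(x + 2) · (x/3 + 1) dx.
0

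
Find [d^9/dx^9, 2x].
18\frac{d^{8}}{dx^{8}}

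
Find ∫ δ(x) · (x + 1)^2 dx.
1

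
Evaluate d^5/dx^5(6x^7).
15120 x^{2}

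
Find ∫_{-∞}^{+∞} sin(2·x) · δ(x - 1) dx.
\sin{\left(2 \right)}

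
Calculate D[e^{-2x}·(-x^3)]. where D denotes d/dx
x^{2} \left(2 x - 3\right) e^{- 2 x}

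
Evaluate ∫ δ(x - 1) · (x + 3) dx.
4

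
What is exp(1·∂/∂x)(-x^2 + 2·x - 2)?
- x^{2} - 1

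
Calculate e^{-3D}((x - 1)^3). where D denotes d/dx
x^{3} - 12 x^{2} + 48 x - 64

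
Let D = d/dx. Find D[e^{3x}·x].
\left(3 x + 1\right) e^{3 x}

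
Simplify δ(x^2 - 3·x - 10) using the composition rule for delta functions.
\frac{\delta(x + 2) + \delta(x - 5)}{7}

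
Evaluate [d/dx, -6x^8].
- 48 x^{7}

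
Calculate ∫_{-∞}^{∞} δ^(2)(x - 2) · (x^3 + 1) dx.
12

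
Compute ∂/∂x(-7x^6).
- 42 x^{5}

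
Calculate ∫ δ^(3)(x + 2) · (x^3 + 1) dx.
-6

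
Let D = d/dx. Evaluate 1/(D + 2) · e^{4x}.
\frac{e^{4 x}}{6}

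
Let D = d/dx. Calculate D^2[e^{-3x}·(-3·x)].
9 \left(2 - 3 x\right) e^{- 3 x}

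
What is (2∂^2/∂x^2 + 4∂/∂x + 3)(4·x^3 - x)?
12 x^{3} + 48 x^{2} + 45 x - 4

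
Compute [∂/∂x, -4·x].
-4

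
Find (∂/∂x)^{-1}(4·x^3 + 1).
x^{4} + x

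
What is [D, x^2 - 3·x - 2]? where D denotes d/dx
2 x - 3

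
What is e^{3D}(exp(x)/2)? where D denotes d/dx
\frac{e^{x + 3}}{2}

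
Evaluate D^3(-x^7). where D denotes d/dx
- 210 x^{4}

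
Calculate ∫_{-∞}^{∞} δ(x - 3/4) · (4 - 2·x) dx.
\frac{5}{2}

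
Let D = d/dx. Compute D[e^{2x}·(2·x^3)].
x^{2} \left(4 x + 6\right) e^{2 x}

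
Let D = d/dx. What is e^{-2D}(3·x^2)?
3 x^{2} - 12 x + 12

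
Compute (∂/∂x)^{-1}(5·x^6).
\frac{5 x^{7}}{7}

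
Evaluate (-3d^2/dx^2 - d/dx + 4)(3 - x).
13 - 4 x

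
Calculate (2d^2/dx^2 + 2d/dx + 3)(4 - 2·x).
8 - 6 x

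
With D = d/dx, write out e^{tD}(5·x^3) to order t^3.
5 t^{3} + 15 t^{2} x + 15 t x^{2} + 5 x^{3}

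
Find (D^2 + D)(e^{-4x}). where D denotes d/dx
12 e^{- 4 x}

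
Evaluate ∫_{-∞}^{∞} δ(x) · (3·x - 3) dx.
-3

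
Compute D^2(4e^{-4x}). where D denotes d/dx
64 e^{- 4 x}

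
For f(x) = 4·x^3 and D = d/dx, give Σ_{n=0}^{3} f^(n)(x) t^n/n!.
4 t^{3} + 12 t^{2} x + 12 t x^{2} + 4 x^{3}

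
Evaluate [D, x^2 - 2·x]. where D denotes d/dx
2 x - 2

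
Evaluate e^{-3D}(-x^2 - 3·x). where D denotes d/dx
x \left(3 - x\right)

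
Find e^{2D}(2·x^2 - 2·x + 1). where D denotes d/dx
2 x^{2} + 6 x + 5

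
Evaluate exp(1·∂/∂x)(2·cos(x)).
2 \cos{\left(x + 1 \right)}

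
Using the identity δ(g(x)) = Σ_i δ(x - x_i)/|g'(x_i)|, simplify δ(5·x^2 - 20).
\frac{\delta(x - 2) + \delta(x + 2)}{20}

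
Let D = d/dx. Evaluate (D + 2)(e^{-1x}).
e^{- x}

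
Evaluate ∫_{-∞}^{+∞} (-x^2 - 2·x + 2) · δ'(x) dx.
2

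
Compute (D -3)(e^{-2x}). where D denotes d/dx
- 5 e^{- 2 x}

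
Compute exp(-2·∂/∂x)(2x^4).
2 x^{4} - 16 x^{3} + 48 x^{2} - 64 x + 32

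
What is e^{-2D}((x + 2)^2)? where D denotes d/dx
x^{2}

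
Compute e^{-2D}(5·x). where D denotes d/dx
5 x - 10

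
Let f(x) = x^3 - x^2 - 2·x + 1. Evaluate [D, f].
3 x^{2} - 2 x - 2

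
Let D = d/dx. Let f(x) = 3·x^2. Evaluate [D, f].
6 x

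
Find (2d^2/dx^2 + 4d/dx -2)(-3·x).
6 x - 12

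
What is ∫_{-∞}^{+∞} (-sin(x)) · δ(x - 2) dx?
- \sin{\left(2 \right)}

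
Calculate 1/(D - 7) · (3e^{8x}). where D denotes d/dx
3 e^{8 x}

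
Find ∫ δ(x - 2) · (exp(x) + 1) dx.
1 + e^{2}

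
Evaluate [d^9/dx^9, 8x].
72\frac{d^{8}}{dx^{8}}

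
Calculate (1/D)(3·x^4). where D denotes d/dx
\frac{3 x^{5}}{5}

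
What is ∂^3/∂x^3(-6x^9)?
- 3024 x^{6}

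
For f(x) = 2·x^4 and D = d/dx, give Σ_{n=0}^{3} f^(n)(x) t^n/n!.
2 x \left(4 t^{3} + 6 t^{2} x + 4 t x^{2} + x^{3}\right)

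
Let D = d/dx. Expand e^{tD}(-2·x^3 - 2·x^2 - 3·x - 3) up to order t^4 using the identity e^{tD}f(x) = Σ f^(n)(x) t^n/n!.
- 2 t^{3} - 2 t^{2} \left(3 x + 1\right) - t \left(6 x^{2} + 4 x + 3\right) - 2 x^{3} - 2 x^{2} - 3 x - 3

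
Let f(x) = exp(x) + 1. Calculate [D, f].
e^{x}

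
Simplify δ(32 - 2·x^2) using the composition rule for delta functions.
\frac{\delta(x - 4) + \delta(x + 4)}{16}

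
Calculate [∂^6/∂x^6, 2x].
12\frac{d^{5}}{dx^{5}}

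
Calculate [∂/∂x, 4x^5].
20 x^{4}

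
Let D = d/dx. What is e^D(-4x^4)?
- 4 x^{4} - 16 x^{3} - 24 x^{2} - 16 x - 4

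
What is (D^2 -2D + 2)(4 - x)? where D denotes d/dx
10 - 2 x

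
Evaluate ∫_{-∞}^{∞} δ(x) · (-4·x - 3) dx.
-3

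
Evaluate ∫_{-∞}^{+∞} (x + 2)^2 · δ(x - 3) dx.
25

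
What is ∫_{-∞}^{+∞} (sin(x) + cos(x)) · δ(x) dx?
1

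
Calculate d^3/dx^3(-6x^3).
-36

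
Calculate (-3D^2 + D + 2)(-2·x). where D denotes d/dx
- 4 x - 2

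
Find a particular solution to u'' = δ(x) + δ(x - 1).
\frac{|x|}{2} + \frac{|x - 1|}{2}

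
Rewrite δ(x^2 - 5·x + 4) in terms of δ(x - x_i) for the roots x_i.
\frac{\delta(x - 1) + \delta(x - 4)}{3}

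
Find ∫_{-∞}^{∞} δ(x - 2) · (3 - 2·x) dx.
-1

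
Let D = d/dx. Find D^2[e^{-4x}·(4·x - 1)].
16 \left(4 x - 3\right) e^{- 4 x}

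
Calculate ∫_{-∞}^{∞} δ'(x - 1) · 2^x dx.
- \log{\left(4 \right)}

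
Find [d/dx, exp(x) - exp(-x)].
2 \cosh{\left(x \right)}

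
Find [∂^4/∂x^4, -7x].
-28\frac{d^{3}}{dx^{3}}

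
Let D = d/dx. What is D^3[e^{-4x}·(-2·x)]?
32 \left(4 x - 3\right) e^{- 4 x}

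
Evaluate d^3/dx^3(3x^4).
72 x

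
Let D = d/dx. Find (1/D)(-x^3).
- \frac{x^{4}}{4}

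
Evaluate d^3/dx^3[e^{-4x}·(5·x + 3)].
16 \left(3 - 20 x\right) e^{- 4 x}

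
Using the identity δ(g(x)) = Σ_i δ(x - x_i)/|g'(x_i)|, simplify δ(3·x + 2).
\frac{\delta(x + 2/3)}{3}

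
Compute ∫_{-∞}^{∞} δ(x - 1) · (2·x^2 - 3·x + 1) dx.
0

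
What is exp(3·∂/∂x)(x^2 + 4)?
x^{2} + 6 x + 13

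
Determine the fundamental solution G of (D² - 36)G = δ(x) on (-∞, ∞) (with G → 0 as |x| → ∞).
-\frac{e^{-6|x|}}{12}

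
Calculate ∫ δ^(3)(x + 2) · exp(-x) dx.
e^{2}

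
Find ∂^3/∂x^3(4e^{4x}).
256 e^{4 x}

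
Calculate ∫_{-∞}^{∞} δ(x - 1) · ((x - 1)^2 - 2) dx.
-2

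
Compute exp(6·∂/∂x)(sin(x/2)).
\sin{\left(\frac{x}{2} + 3 \right)}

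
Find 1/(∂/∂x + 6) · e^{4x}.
\frac{e^{4 x}}{10}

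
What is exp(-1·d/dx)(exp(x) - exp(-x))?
- e^{1 - x} + e^{x - 1}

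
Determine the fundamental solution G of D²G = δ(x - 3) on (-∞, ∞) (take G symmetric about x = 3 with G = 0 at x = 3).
\frac{|x - 3|}{2}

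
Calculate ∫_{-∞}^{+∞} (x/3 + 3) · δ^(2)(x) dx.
0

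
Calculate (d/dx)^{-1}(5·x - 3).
\frac{5 x^{2}}{2} - 3 x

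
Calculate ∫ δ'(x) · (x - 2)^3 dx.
-12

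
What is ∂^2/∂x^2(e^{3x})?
9 e^{3 x}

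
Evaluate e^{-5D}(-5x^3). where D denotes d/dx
- 5 x^{3} + 75 x^{2} - 375 x + 625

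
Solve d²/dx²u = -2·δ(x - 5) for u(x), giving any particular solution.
-|x - 5|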